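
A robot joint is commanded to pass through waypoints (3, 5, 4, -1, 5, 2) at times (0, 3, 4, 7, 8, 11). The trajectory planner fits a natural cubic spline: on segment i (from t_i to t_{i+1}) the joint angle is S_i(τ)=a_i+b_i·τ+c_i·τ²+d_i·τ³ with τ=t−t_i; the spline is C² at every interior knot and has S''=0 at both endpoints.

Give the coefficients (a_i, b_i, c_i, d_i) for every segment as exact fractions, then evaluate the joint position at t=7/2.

Δ: Δ0=2/3, Δ1=-1, Δ2=-5/3, Δ3=6, Δ4=-1
row 1: diag=8, rhs=-10; c'=1/8, d'=-5/4
row 2: denom=8−1·1/8=63/8; d'=(-4−1·-5/4)/(63/8)=-22/63
row 3: denom=8−3·8/21=48/7; d'=(46−3·-22/63)/(48/7)=247/36
row 4: denom=8−1·7/48=377/48; d'=(-42−1·247/36)/(377/48)=-7036/1131
back: M4=-7036/1131
back: M3=247/36−7/48·-7036/1131=8786/1131
back: M2=-22/63−8/21·8786/1131=-3742/1131
back: M1=-5/4−1/8·-3742/1131=-946/1131
M: M0=0, M1=-946/1131, M2=-3742/1131, M3=8786/1131, M4=-7036/1131, M5=0
seg 0: a=3, c=M0/2=0, d=(M1−M0)/(6·3)=-473/10179, b=Δ0−h0·(2M0+M1)/6=409/377
seg 1: a=5, c=M1/2=-473/1131, d=(M2−M1)/(6·1)=-466/1131, b=Δ1−h1·(2M1+M2)/6=-64/377
seg 2: a=4, c=M2/2=-1871/1131, d=(M3−M2)/(6·3)=8/13, b=Δ2−h2·(2M2+M3)/6=-2536/1131
seg 3: a=-1, c=M3/2=4393/1131, d=(M4−M3)/(6·1)=-879/377, b=Δ3−h3·(2M3+M4)/6=5030/1131
seg 4: a=5, c=M4/2=-3518/1131, d=(M5−M4)/(6·3)=3518/10179, b=Δ4−h4·(2M4+M5)/6=5905/1131
t_q=7/2 → seg 1, τ=1/2; S=5+-64/377·τ+-473/1131·τ²+-466/1131·τ³=10765/2262

  seg 0: a=3 b=409/377 c=0 d=-473/10179
  seg 1: a=5 b=-64/377 c=-473/1131 d=-466/1131
  seg 2: a=4 b=-2536/1131 c=-1871/1131 d=8/13
  seg 3: a=-1 b=5030/1131 c=4393/1131 d=-879/377
  seg 4: a=5 b=5905/1131 c=-3518/1131 d=3518/10179
S(7/2) = 10765/2262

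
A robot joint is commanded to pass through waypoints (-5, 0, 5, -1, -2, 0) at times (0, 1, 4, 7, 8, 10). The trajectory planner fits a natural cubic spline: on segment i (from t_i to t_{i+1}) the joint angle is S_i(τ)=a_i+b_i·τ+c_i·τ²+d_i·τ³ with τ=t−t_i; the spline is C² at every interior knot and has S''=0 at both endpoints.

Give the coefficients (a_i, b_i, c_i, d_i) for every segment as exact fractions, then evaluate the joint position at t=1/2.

Δ: Δ0=5, Δ1=5/3, Δ2=-2, Δ3=-1, Δ4=1
row 1: diag=8, rhs=-20; c'=3/8, d'=-5/2
row 2: denom=12−3·3/8=87/8; d'=(-22−3·-5/2)/(87/8)=-4/3
row 3: denom=8−3·8/29=208/29; d'=(6−3·-4/3)/(208/29)=145/104
row 4: denom=6−1·29/208=1219/208; d'=(12−1·145/104)/(1219/208)=2206/1219
back: M4=2206/1219
back: M3=145/104−29/208·2206/1219=1392/1219
back: M2=-4/3−8/29·1392/1219=-6028/3657
back: M1=-5/2−3/8·-6028/3657=-2294/1219
M: M0=0, M1=-2294/1219, M2=-6028/3657, M3=1392/1219, M4=2206/1219, M5=0
seg 0: a=-5, c=M0/2=0, d=(M1−M0)/(6·1)=-1147/3657, b=Δ0−h0·(2M0+M1)/6=19432/3657
seg 1: a=0, c=M1/2=-1147/1219, d=(M2−M1)/(6·3)=427/32913, b=Δ1−h1·(2M1+M2)/6=15991/3657
seg 2: a=5, c=M2/2=-3014/3657, d=(M3−M2)/(6·3)=5102/32913, b=Δ2−h2·(2M2+M3)/6=-3374/3657
seg 3: a=-1, c=M3/2=696/1219, d=(M4−M3)/(6·1)=407/3657, b=Δ3−h3·(2M3+M4)/6=-6152/3657
seg 4: a=-2, c=M4/2=1103/1219, d=(M5−M4)/(6·2)=-1103/7314, b=Δ4−h4·(2M4+M5)/6=-755/3657
t_q=1/2 → seg 0, τ=1/2; S=-5+19432/3657·τ+0·τ²+-1147/3657·τ³=-23233/9752

  seg 0: a=-5 b=19432/3657 c=0 d=-1147/3657
  seg 1: a=0 b=15991/3657 c=-1147/1219 d=427/32913
  seg 2: a=5 b=-3374/3657 c=-3014/3657 d=5102/32913
  seg 3: a=-1 b=-6152/3657 c=696/1219 d=407/3657
  seg 4: a=-2 b=-755/3657 c=1103/1219 d=-1103/7314
S(1/2) = -23233/9752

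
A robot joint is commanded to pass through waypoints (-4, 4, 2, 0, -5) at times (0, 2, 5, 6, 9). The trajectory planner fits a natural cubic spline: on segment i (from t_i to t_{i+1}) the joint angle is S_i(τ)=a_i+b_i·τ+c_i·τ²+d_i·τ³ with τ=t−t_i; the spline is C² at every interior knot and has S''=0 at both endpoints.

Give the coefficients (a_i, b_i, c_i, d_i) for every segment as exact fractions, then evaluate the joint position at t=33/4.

Δ: Δ0=4, Δ1=-2/3, Δ2=-2, Δ3=-5/3
row 1: diag=10, rhs=-28; c'=3/10, d'=-14/5
row 2: denom=8−3·3/10=71/10; d'=(-8−3·-14/5)/(71/10)=4/71
row 3: denom=8−1·10/71=558/71; d'=(2−1·4/71)/(558/71)=23/93
back: M3=23/93
back: M2=4/71−10/71·23/93=2/93
back: M1=-14/5−3/10·2/93=-87/31
M: M0=0, M1=-87/31, M2=2/93, M3=23/93, M4=0
seg 0: a=-4, c=M0/2=0, d=(M1−M0)/(6·2)=-29/124, b=Δ0−h0·(2M0+M1)/6=153/31
seg 1: a=4, c=M1/2=-87/62, d=(M2−M1)/(6·3)=263/1674, b=Δ1−h1·(2M1+M2)/6=66/31
seg 2: a=2, c=M2/2=1/93, d=(M3−M2)/(6·1)=7/186, b=Δ2−h2·(2M2+M3)/6=-127/62
seg 3: a=0, c=M3/2=23/186, d=(M4−M3)/(6·3)=-23/1674, b=Δ3−h3·(2M3+M4)/6=-178/93
t_q=33/4 → seg 3, τ=9/4; S=0+-178/93·τ+23/186·τ²+-23/1674·τ³=-15225/3968

  seg 0: a=-4 b=153/31 c=0 d=-29/124
  seg 1: a=4 b=66/31 c=-87/62 d=263/1674
  seg 2: a=2 b=-127/62 c=1/93 d=7/186
  seg 3: a=0 b=-178/93 c=23/186 d=-23/1674
S(33/4) = -15225/3968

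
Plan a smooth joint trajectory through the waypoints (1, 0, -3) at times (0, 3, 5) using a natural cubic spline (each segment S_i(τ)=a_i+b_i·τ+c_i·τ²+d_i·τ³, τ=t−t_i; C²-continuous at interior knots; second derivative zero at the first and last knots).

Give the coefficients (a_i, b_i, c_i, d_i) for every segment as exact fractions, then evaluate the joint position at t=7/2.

  seg 0: a=1 b=1/60 c=0 d=-7/180
  seg 1: a=0 b=-31/30 c=-7/20 d=7/120
S(7/2) = -191/320

Δ: Δ0=-1/3, Δ1=-3/2
row 1: diag=10, rhs=-7; c'=1/5, d'=-7/10
back: M1=-7/10
M: M0=0, M1=-7/10, M2=0
seg 0: a=1, c=M0/2=0, d=(M1−M0)/(6·3)=-7/180, b=Δ0−h0·(2M0+M1)/6=1/60
seg 1: a=0, c=M1/2=-7/20, d=(M2−M1)/(6·2)=7/120, b=Δ1−h1·(2M1+M2)/6=-31/30
t_q=7/2 → seg 1, τ=1/2; S=0+-31/30·τ+-7/20·τ²+7/120·τ³=-191/320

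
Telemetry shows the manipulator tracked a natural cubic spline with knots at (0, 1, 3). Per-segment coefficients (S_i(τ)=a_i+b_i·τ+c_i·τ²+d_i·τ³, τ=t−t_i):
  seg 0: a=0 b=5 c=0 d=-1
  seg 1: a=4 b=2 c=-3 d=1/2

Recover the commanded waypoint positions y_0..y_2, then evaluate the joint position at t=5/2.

y_0=0 y_1=4 y_2=0
S(5/2) = 31/16

y_0 = S_0(0) = a_0 = 0
y_1 = S_1(0) = a_1 = 4
y_2 = S_1(2) = 0
t_q=5/2 is in segment 1 (τ=3/2); S_1(τ)=31/16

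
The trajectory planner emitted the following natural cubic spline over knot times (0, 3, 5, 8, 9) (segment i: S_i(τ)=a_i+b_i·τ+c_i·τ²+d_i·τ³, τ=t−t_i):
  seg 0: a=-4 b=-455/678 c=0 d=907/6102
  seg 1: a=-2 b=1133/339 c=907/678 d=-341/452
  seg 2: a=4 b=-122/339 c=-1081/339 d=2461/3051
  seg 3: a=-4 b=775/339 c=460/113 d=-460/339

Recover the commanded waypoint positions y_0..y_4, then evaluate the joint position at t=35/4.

y_0 = S_0(0) = a_0 = -4
y_1 = S_1(0) = a_1 = -2
y_2 = S_2(0) = a_2 = 4
y_3 = S_3(0) = a_3 = -4
y_4 = S_3(1) = 1
t_q=35/4 is in segment 3 (τ=3/4); S_3(τ)=-1027/1808

y_0=-4 y_1=-2 y_2=4 y_3=-4 y_4=1
S(35/4) = -1027/1808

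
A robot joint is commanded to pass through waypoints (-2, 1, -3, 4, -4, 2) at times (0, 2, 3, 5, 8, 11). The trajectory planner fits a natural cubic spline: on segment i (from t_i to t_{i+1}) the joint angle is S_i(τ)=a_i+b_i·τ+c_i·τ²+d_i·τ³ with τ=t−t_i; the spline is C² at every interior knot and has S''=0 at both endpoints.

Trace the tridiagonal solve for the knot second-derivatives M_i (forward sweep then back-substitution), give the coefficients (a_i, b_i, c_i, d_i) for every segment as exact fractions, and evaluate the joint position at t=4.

  seg 0: a=-2 b=28421/7194 c=0 d=-8815/14388
  seg 1: a=1 b=-24469/7194 c=-8815/2398 d=11069/3597
  seg 2: a=-3 b=-995/654 c=13323/2398 d=-21907/14388
  seg 3: a=4 b=17489/7194 c=-4292/1199 d=40583/64746
  seg 4: a=-4 b=-7637/3597 c=14831/7194 d=-14831/64746
S(4) = -2341/4796

Δ: Δ0=3/2, Δ1=-4, Δ2=7/2, Δ3=-8/3, Δ4=2
row 1: diag=6, rhs=-33; c'=1/6, d'=-11/2
row 2: denom=6−1·1/6=35/6; d'=(45−1·-11/2)/(35/6)=303/35
row 3: denom=10−2·12/35=326/35; d'=(-37−2·303/35)/(326/35)=-1901/326
row 4: denom=12−3·105/326=3597/326; d'=(28−3·-1901/326)/(3597/326)=14831/3597
back: M4=14831/3597
back: M3=-1901/326−105/326·14831/3597=-8584/1199
back: M2=303/35−12/35·-8584/1199=13323/1199
back: M1=-11/2−1/6·13323/1199=-8815/1199
M: M0=0, M1=-8815/1199, M2=13323/1199, M3=-8584/1199, M4=14831/3597, M5=0
seg 0: a=-2, c=M0/2=0, d=(M1−M0)/(6·2)=-8815/14388, b=Δ0−h0·(2M0+M1)/6=28421/7194
seg 1: a=1, c=M1/2=-8815/2398, d=(M2−M1)/(6·1)=11069/3597, b=Δ1−h1·(2M1+M2)/6=-24469/7194
seg 2: a=-3, c=M2/2=13323/2398, d=(M3−M2)/(6·2)=-21907/14388, b=Δ2−h2·(2M2+M3)/6=-995/654
seg 3: a=4, c=M3/2=-4292/1199, d=(M4−M3)/(6·3)=40583/64746, b=Δ3−h3·(2M3+M4)/6=17489/7194
seg 4: a=-4, c=M4/2=14831/7194, d=(M5−M4)/(6·3)=-14831/64746, b=Δ4−h4·(2M4+M5)/6=-7637/3597
t_q=4 → seg 2, τ=1; S=-3+-995/654·τ+13323/2398·τ²+-21907/14388·τ³=-2341/4796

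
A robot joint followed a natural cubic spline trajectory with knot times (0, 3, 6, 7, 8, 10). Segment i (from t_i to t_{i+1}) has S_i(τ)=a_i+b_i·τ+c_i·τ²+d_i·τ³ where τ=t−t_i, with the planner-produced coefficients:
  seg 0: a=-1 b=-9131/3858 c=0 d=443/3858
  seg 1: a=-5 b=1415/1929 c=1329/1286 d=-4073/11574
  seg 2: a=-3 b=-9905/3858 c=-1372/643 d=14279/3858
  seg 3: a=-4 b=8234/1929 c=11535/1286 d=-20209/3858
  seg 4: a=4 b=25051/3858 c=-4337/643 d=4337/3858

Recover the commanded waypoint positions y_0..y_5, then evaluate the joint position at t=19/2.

y_0=-1 y_1=-5 y_2=-3 y_3=-4 y_4=4 y_5=-1
S(19/2) = 24257/10288

y_0 = S_0(0) = a_0 = -1
y_1 = S_1(0) = a_1 = -5
y_2 = S_2(0) = a_2 = -3
y_3 = S_3(0) = a_3 = -4
y_4 = S_4(0) = a_4 = 4
y_5 = S_4(2) = -1
t_q=19/2 is in segment 4 (τ=3/2); S_4(τ)=24257/10288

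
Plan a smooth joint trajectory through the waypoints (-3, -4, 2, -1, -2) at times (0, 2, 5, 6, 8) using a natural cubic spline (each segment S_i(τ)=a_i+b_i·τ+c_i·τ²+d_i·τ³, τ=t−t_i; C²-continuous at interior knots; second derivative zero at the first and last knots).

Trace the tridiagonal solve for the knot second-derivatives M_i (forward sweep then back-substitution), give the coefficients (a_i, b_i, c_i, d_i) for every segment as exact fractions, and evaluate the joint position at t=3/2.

  seg 0: a=-3 b=-319/208 c=0 d=215/832
  seg 1: a=-4 b=163/104 c=645/416 d=-15/32
  seg 2: a=2 b=-743/416 c=-555/208 d=605/416
  seg 3: a=-1 b=-287/104 c=705/416 d=-235/832
S(3/2) = -29475/6656

Δ: Δ0=-1/2, Δ1=2, Δ2=-3, Δ3=-1/2
row 1: diag=10, rhs=15; c'=3/10, d'=3/2
row 2: denom=8−3·3/10=71/10; d'=(-30−3·3/2)/(71/10)=-345/71
row 3: denom=6−1·10/71=416/71; d'=(15−1·-345/71)/(416/71)=705/208
back: M3=705/208
back: M2=-345/71−10/71·705/208=-555/104
back: M1=3/2−3/10·-555/104=645/208
M: M0=0, M1=645/208, M2=-555/104, M3=705/208, M4=0
seg 0: a=-3, c=M0/2=0, d=(M1−M0)/(6·2)=215/832, b=Δ0−h0·(2M0+M1)/6=-319/208
seg 1: a=-4, c=M1/2=645/416, d=(M2−M1)/(6·3)=-15/32, b=Δ1−h1·(2M1+M2)/6=163/104
seg 2: a=2, c=M2/2=-555/208, d=(M3−M2)/(6·1)=605/416, b=Δ2−h2·(2M2+M3)/6=-743/416
seg 3: a=-1, c=M3/2=705/416, d=(M4−M3)/(6·2)=-235/832, b=Δ3−h3·(2M3+M4)/6=-287/104
t_q=3/2 → seg 0, τ=3/2; S=-3+-319/208·τ+0·τ²+215/832·τ³=-29475/6656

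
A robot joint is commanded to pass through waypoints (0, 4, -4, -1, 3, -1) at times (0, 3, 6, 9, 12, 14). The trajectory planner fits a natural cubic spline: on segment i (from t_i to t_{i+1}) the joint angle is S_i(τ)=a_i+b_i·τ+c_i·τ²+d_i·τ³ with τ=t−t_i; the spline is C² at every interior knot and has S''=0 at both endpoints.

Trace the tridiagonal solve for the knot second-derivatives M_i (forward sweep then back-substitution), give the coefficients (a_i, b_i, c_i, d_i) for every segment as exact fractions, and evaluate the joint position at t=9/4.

Δ: Δ0=4/3, Δ1=-8/3, Δ2=1, Δ3=4/3, Δ4=-2
row 1: diag=12, rhs=-24; c'=1/4, d'=-2
row 2: denom=12−3·1/4=45/4; d'=(22−3·-2)/(45/4)=112/45
row 3: denom=12−3·4/15=56/5; d'=(2−3·112/45)/(56/5)=-41/84
row 4: denom=10−3·15/56=515/56; d'=(-20−3·-41/84)/(515/56)=-1038/515
back: M4=-1038/515
back: M3=-41/84−15/56·-1038/515=16/309
back: M2=112/45−4/15·16/309=3824/1545
back: M1=-2−1/4·3824/1545=-4046/1545
M: M0=0, M1=-4046/1545, M2=3824/1545, M3=16/309, M4=-1038/515, M5=0
seg 0: a=0, c=M0/2=0, d=(M1−M0)/(6·3)=-2023/13905, b=Δ0−h0·(2M0+M1)/6=1361/515
seg 1: a=4, c=M1/2=-2023/1545, d=(M2−M1)/(6·3)=787/2781, b=Δ1−h1·(2M1+M2)/6=-662/515
seg 2: a=-4, c=M2/2=1912/1545, d=(M3−M2)/(6·3)=-208/1545, b=Δ2−h2·(2M2+M3)/6=-773/515
seg 3: a=-1, c=M3/2=8/309, d=(M4−M3)/(6·3)=-1597/13905, b=Δ3−h3·(2M3+M4)/6=1179/515
seg 4: a=3, c=M4/2=-519/515, d=(M5−M4)/(6·2)=173/1030, b=Δ4−h4·(2M4+M5)/6=-338/515
t_q=9/4 → seg 0, τ=9/4; S=0+1361/515·τ+0·τ²+-2023/13905·τ³=141363/32960

  seg 0: a=0 b=1361/515 c=0 d=-2023/13905
  seg 1: a=4 b=-662/515 c=-2023/1545 d=787/2781
  seg 2: a=-4 b=-773/515 c=1912/1545 d=-208/1545
  seg 3: a=-1 b=1179/515 c=8/309 d=-1597/13905
  seg 4: a=3 b=-338/515 c=-519/515 d=173/1030
S(9/4) = 141363/32960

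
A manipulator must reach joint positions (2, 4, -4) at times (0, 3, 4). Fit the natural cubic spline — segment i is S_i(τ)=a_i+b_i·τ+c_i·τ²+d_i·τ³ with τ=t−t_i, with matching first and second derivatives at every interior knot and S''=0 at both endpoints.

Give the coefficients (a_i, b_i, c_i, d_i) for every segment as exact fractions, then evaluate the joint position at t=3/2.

  seg 0: a=2 b=47/12 c=0 d=-13/36
  seg 1: a=4 b=-35/6 c=-13/4 d=13/12
S(3/2) = 213/32

Δ: Δ0=2/3, Δ1=-8
row 1: diag=8, rhs=-52; c'=1/8, d'=-13/2
back: M1=-13/2
M: M0=0, M1=-13/2, M2=0
seg 0: a=2, c=M0/2=0, d=(M1−M0)/(6·3)=-13/36, b=Δ0−h0·(2M0+M1)/6=47/12
seg 1: a=4, c=M1/2=-13/4, d=(M2−M1)/(6·1)=13/12, b=Δ1−h1·(2M1+M2)/6=-35/6
t_q=3/2 → seg 0, τ=3/2; S=2+47/12·τ+0·τ²+-13/36·τ³=213/32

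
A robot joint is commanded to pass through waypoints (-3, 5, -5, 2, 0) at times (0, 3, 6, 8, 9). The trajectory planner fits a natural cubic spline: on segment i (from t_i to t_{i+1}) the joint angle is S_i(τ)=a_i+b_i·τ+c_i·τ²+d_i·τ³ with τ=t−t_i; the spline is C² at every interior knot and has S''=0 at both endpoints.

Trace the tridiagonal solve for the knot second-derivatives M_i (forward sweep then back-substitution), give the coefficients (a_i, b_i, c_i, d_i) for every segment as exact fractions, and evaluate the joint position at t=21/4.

Δ: Δ0=8/3, Δ1=-10/3, Δ2=7/2, Δ3=-2
row 1: diag=12, rhs=-36; c'=1/4, d'=-3
row 2: denom=10−3·1/4=37/4; d'=(41−3·-3)/(37/4)=200/37
row 3: denom=6−2·8/37=206/37; d'=(-33−2·200/37)/(206/37)=-1621/206
back: M3=-1621/206
back: M2=200/37−8/37·-1621/206=732/103
back: M1=-3−1/4·732/103=-492/103
M: M0=0, M1=-492/103, M2=732/103, M3=-1621/206, M4=0
seg 0: a=-3, c=M0/2=0, d=(M1−M0)/(6·3)=-82/309, b=Δ0−h0·(2M0+M1)/6=1562/309
seg 1: a=5, c=M1/2=-246/103, d=(M2−M1)/(6·3)=68/103, b=Δ1−h1·(2M1+M2)/6=-652/309
seg 2: a=-5, c=M2/2=366/103, d=(M3−M2)/(6·2)=-3085/2472, b=Δ2−h2·(2M2+M3)/6=428/309
seg 3: a=2, c=M3/2=-1621/412, d=(M4−M3)/(6·1)=1621/1236, b=Δ3−h3·(2M3+M4)/6=385/618
t_q=21/4 → seg 1, τ=9/4; S=5+-652/309·τ+-246/103·τ²+68/103·τ³=-7117/1648

  seg 0: a=-3 b=1562/309 c=0 d=-82/309
  seg 1: a=5 b=-652/309 c=-246/103 d=68/103
  seg 2: a=-5 b=428/309 c=366/103 d=-3085/2472
  seg 3: a=2 b=385/618 c=-1621/412 d=1621/1236
S(21/4) = -7117/1648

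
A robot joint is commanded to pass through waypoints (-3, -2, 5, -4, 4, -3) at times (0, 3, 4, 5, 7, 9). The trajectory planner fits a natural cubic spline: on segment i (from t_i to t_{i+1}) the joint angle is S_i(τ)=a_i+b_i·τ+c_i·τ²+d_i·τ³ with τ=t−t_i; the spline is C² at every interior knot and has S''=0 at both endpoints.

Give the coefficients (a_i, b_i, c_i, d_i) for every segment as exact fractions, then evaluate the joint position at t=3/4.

  seg 0: a=-3 b=-16187/3900 c=0 d=1943/3900
  seg 1: a=-2 b=18137/1950 c=5829/1300 d=-26461/3900
  seg 2: a=5 b=-1627/780 c=-5158/325 d=2687/300
  seg 3: a=-4 b=-13567/1950 c=14299/1300 d=-2153/780
  seg 4: a=4 b=7637/1950 c=-7231/1300 d=7231/7800
S(3/4) = -98221/16640

Δ: Δ0=1/3, Δ1=7, Δ2=-9, Δ3=4, Δ4=-7/2
row 1: diag=8, rhs=40; c'=1/8, d'=5
row 2: denom=4−1·1/8=31/8; d'=(-96−1·5)/(31/8)=-808/31
row 3: denom=6−1·8/31=178/31; d'=(78−1·-808/31)/(178/31)=1613/89
row 4: denom=8−2·31/89=650/89; d'=(-45−2·1613/89)/(650/89)=-7231/650
back: M4=-7231/650
back: M3=1613/89−31/89·-7231/650=14299/650
back: M2=-808/31−8/31·14299/650=-10316/325
back: M1=5−1/8·-10316/325=5829/650
M: M0=0, M1=5829/650, M2=-10316/325, M3=14299/650, M4=-7231/650, M5=0
seg 0: a=-3, c=M0/2=0, d=(M1−M0)/(6·3)=1943/3900, b=Δ0−h0·(2M0+M1)/6=-16187/3900
seg 1: a=-2, c=M1/2=5829/1300, d=(M2−M1)/(6·1)=-26461/3900, b=Δ1−h1·(2M1+M2)/6=18137/1950
seg 2: a=5, c=M2/2=-5158/325, d=(M3−M2)/(6·1)=2687/300, b=Δ2−h2·(2M2+M3)/6=-1627/780
seg 3: a=-4, c=M3/2=14299/1300, d=(M4−M3)/(6·2)=-2153/780, b=Δ3−h3·(2M3+M4)/6=-13567/1950
seg 4: a=4, c=M4/2=-7231/1300, d=(M5−M4)/(6·2)=7231/7800, b=Δ4−h4·(2M4+M5)/6=7637/1950
t_q=3/4 → seg 0, τ=3/4; S=-3+-16187/3900·τ+0·τ²+1943/3900·τ³=-98221/16640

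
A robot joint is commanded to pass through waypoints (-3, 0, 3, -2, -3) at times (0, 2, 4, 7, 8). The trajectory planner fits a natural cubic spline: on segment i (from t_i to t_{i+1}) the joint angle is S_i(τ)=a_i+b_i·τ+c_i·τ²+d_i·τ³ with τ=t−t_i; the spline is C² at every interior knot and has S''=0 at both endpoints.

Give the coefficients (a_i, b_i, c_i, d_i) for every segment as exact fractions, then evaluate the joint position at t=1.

  seg 0: a=-3 b=521/402 c=0 d=41/804
  seg 1: a=0 b=767/402 c=41/134 d=-205/804
  seg 2: a=3 b=29/402 c=-82/67 d=259/1206
  seg 3: a=-2 b=-296/201 c=95/134 d=-95/402
S(1) = -443/268

Δ: Δ0=3/2, Δ1=3/2, Δ2=-5/3, Δ3=-1
row 1: diag=8, rhs=0; c'=1/4, d'=0
row 2: denom=10−2·1/4=19/2; d'=(-19−2·0)/(19/2)=-2
row 3: denom=8−3·6/19=134/19; d'=(4−3·-2)/(134/19)=95/67
back: M3=95/67
back: M2=-2−6/19·95/67=-164/67
back: M1=0−1/4·-164/67=41/67
M: M0=0, M1=41/67, M2=-164/67, M3=95/67, M4=0
seg 0: a=-3, c=M0/2=0, d=(M1−M0)/(6·2)=41/804, b=Δ0−h0·(2M0+M1)/6=521/402
seg 1: a=0, c=M1/2=41/134, d=(M2−M1)/(6·2)=-205/804, b=Δ1−h1·(2M1+M2)/6=767/402
seg 2: a=3, c=M2/2=-82/67, d=(M3−M2)/(6·3)=259/1206, b=Δ2−h2·(2M2+M3)/6=29/402
seg 3: a=-2, c=M3/2=95/134, d=(M4−M3)/(6·1)=-95/402, b=Δ3−h3·(2M3+M4)/6=-296/201
t_q=1 → seg 0, τ=1; S=-3+521/402·τ+0·τ²+41/804·τ³=-443/268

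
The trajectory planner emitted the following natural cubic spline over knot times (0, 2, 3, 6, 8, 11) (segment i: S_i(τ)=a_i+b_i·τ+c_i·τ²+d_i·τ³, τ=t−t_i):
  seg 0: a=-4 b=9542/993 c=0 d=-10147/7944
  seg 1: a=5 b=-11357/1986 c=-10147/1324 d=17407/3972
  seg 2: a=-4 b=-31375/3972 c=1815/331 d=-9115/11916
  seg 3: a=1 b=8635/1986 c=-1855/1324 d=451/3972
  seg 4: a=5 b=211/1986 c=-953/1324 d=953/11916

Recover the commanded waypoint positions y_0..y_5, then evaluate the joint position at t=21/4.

y_0=-4 y_1=5 y_2=-4 y_3=1 y_4=5 y_5=1
S(21/4) = -231019/84736

y_0 = S_0(0) = a_0 = -4
y_1 = S_1(0) = a_1 = 5
y_2 = S_2(0) = a_2 = -4
y_3 = S_3(0) = a_3 = 1
y_4 = S_4(0) = a_4 = 5
y_5 = S_4(3) = 1
t_q=21/4 is in segment 2 (τ=9/4); S_2(τ)=-231019/84736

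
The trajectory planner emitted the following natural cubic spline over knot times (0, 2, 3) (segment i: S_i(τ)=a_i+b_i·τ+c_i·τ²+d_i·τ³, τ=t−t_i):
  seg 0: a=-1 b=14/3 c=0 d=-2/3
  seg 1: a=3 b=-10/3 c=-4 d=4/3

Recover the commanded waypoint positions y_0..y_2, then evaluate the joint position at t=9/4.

y_0=-1 y_1=3 y_2=-3
S(9/4) = 31/16

y_0 = S_0(0) = a_0 = -1
y_1 = S_1(0) = a_1 = 3
y_2 = S_1(1) = -3
t_q=9/4 is in segment 1 (τ=1/4); S_1(τ)=31/16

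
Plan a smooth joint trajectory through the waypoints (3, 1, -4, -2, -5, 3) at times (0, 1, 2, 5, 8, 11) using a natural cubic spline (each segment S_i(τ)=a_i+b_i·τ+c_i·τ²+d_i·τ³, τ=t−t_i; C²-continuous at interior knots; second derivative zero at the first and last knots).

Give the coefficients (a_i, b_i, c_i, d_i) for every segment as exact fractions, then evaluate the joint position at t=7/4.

  seg 0: a=3 b=-1244/1251 c=0 d=-1258/1251
  seg 1: a=1 b=-5018/1251 c=-1258/417 d=2537/1251
  seg 2: a=-4 b=-4955/1251 c=1279/417 d=-5722/11259
  seg 3: a=-2 b=901/1251 c=-1885/1251 d=3503/11259
  seg 4: a=-5 b=100/1251 c=1618/1251 d=-1618/11259
S(7/4) = -76055/26688

Δ: Δ0=-2, Δ1=-5, Δ2=2/3, Δ3=-1, Δ4=8/3
row 1: diag=4, rhs=-18; c'=1/4, d'=-9/2
row 2: denom=8−1·1/4=31/4; d'=(34−1·-9/2)/(31/4)=154/31
row 3: denom=12−3·12/31=336/31; d'=(-10−3·154/31)/(336/31)=-193/84
row 4: denom=12−3·31/112=1251/112; d'=(22−3·-193/84)/(1251/112)=3236/1251
back: M4=3236/1251
back: M3=-193/84−31/112·3236/1251=-3770/1251
back: M2=154/31−12/31·-3770/1251=2558/417
back: M1=-9/2−1/4·2558/417=-2516/417
M: M0=0, M1=-2516/417, M2=2558/417, M3=-3770/1251, M4=3236/1251, M5=0
seg 0: a=3, c=M0/2=0, d=(M1−M0)/(6·1)=-1258/1251, b=Δ0−h0·(2M0+M1)/6=-1244/1251
seg 1: a=1, c=M1/2=-1258/417, d=(M2−M1)/(6·1)=2537/1251, b=Δ1−h1·(2M1+M2)/6=-5018/1251
seg 2: a=-4, c=M2/2=1279/417, d=(M3−M2)/(6·3)=-5722/11259, b=Δ2−h2·(2M2+M3)/6=-4955/1251
seg 3: a=-2, c=M3/2=-1885/1251, d=(M4−M3)/(6·3)=3503/11259, b=Δ3−h3·(2M3+M4)/6=901/1251
seg 4: a=-5, c=M4/2=1618/1251, d=(M5−M4)/(6·3)=-1618/11259, b=Δ4−h4·(2M4+M5)/6=100/1251
t_q=7/4 → seg 1, τ=3/4; S=1+-5018/1251·τ+-1258/417·τ²+2537/1251·τ³=-76055/26688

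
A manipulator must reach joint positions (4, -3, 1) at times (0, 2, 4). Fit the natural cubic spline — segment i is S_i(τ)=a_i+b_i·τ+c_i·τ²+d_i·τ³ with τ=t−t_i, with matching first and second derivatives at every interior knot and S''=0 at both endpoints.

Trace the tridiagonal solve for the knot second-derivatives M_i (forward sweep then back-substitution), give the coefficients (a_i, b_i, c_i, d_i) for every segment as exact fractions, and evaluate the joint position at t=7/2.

Δ: Δ0=-7/2, Δ1=2
row 1: diag=8, rhs=33; c'=1/4, d'=33/8
back: M1=33/8
M: M0=0, M1=33/8, M2=0
seg 0: a=4, c=M0/2=0, d=(M1−M0)/(6·2)=11/32, b=Δ0−h0·(2M0+M1)/6=-39/8
seg 1: a=-3, c=M1/2=33/16, d=(M2−M1)/(6·2)=-11/32, b=Δ1−h1·(2M1+M2)/6=-3/4
t_q=7/2 → seg 1, τ=3/2; S=-3+-3/4·τ+33/16·τ²+-11/32·τ³=-165/256

  seg 0: a=4 b=-39/8 c=0 d=11/32
  seg 1: a=-3 b=-3/4 c=33/16 d=-11/32
S(7/2) = -165/256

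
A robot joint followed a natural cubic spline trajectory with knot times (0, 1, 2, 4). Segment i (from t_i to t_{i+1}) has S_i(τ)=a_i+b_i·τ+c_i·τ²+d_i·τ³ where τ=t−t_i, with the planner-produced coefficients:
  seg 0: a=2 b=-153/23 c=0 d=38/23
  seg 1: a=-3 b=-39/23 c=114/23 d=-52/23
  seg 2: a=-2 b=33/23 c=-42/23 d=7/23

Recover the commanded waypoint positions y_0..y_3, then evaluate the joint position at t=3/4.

y_0=2 y_1=-3 y_2=-2 y_3=-4
S(3/4) = -1687/736

y_0 = S_0(0) = a_0 = 2
y_1 = S_1(0) = a_1 = -3
y_2 = S_2(0) = a_2 = -2
y_3 = S_2(2) = -4
t_q=3/4 is in segment 0 (τ=3/4); S_0(τ)=-1687/736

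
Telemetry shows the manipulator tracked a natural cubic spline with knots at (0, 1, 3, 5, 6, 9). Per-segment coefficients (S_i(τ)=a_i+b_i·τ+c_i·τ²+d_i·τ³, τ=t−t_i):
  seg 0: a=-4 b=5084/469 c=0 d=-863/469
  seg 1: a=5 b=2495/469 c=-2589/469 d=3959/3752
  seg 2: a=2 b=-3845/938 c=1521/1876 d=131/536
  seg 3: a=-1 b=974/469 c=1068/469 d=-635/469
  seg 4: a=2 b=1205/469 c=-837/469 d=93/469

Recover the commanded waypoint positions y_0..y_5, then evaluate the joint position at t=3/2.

y_0=-4 y_1=5 y_2=2 y_3=-1 y_4=2 y_5=-1
S(3/2) = 192455/30016

y_0 = S_0(0) = a_0 = -4
y_1 = S_1(0) = a_1 = 5
y_2 = S_2(0) = a_2 = 2
y_3 = S_3(0) = a_3 = -1
y_4 = S_4(0) = a_4 = 2
y_5 = S_4(3) = -1
t_q=3/2 is in segment 1 (τ=1/2); S_1(τ)=192455/30016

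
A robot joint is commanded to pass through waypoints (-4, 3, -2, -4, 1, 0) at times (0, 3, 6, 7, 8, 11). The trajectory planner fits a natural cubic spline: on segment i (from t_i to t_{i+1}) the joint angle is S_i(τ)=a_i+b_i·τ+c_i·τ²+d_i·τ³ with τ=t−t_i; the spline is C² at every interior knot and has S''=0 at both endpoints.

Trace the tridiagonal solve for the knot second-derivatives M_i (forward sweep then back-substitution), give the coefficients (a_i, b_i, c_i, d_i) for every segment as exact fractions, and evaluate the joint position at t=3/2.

Δ: Δ0=7/3, Δ1=-5/3, Δ2=-2, Δ3=5, Δ4=-1/3
row 1: diag=12, rhs=-24; c'=1/4, d'=-2
row 2: denom=8−3·1/4=29/4; d'=(-2−3·-2)/(29/4)=16/29
row 3: denom=4−1·4/29=112/29; d'=(42−1·16/29)/(112/29)=601/56
row 4: denom=8−1·29/112=867/112; d'=(-32−1·601/56)/(867/112)=-4786/867
back: M4=-4786/867
back: M3=601/56−29/112·-4786/867=10544/867
back: M2=16/29−4/29·10544/867=-976/867
back: M1=-2−1/4·-976/867=-1490/867
M: M0=0, M1=-1490/867, M2=-976/867, M3=10544/867, M4=-4786/867, M5=0
seg 0: a=-4, c=M0/2=0, d=(M1−M0)/(6·3)=-745/7803, b=Δ0−h0·(2M0+M1)/6=2768/867
seg 1: a=3, c=M1/2=-745/867, d=(M2−M1)/(6·3)=257/7803, b=Δ1−h1·(2M1+M2)/6=533/867
seg 2: a=-2, c=M2/2=-488/867, d=(M3−M2)/(6·1)=640/289, b=Δ2−h2·(2M2+M3)/6=-3166/867
seg 3: a=-4, c=M3/2=5272/867, d=(M4−M3)/(6·1)=-2555/867, b=Δ3−h3·(2M3+M4)/6=1618/867
seg 4: a=1, c=M4/2=-2393/867, d=(M5−M4)/(6·3)=2393/7803, b=Δ4−h4·(2M4+M5)/6=1499/289
t_q=3/2 → seg 0, τ=3/2; S=-4+2768/867·τ+0·τ²+-745/7803·τ³=1079/2312

  seg 0: a=-4 b=2768/867 c=0 d=-745/7803
  seg 1: a=3 b=533/867 c=-745/867 d=257/7803
  seg 2: a=-2 b=-3166/867 c=-488/867 d=640/289
  seg 3: a=-4 b=1618/867 c=5272/867 d=-2555/867
  seg 4: a=1 b=1499/289 c=-2393/867 d=2393/7803
S(3/2) = 1079/2312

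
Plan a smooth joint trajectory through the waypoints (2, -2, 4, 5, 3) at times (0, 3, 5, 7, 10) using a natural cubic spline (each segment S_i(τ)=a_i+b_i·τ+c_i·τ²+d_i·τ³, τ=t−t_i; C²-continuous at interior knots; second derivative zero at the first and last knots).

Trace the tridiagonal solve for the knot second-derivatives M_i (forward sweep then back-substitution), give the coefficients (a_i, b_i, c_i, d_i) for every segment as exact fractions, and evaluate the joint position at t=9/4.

Δ: Δ0=-4/3, Δ1=3, Δ2=1/2, Δ3=-2/3
row 1: diag=10, rhs=26; c'=1/5, d'=13/5
row 2: denom=8−2·1/5=38/5; d'=(-15−2·13/5)/(38/5)=-101/38
row 3: denom=10−2·5/19=180/19; d'=(-7−2·-101/38)/(180/19)=-8/45
back: M3=-8/45
back: M2=-101/38−5/19·-8/45=-47/18
back: M1=13/5−1/5·-47/18=281/90
M: M0=0, M1=281/90, M2=-47/18, M3=-8/45, M4=0
seg 0: a=2, c=M0/2=0, d=(M1−M0)/(6·3)=281/1620, b=Δ0−h0·(2M0+M1)/6=-521/180
seg 1: a=-2, c=M1/2=281/180, d=(M2−M1)/(6·2)=-43/90, b=Δ1−h1·(2M1+M2)/6=161/90
seg 2: a=4, c=M2/2=-47/36, d=(M3−M2)/(6·2)=73/360, b=Δ2−h2·(2M2+M3)/6=23/10
seg 3: a=5, c=M3/2=-4/45, d=(M4−M3)/(6·3)=4/405, b=Δ3−h3·(2M3+M4)/6=-22/45
t_q=9/4 → seg 0, τ=9/4; S=2+-521/180·τ+0·τ²+281/1620·τ³=-3247/1280

  seg 0: a=2 b=-521/180 c=0 d=281/1620
  seg 1: a=-2 b=161/90 c=281/180 d=-43/90
  seg 2: a=4 b=23/10 c=-47/36 d=73/360
  seg 3: a=5 b=-22/45 c=-4/45 d=4/405
S(9/4) = -3247/1280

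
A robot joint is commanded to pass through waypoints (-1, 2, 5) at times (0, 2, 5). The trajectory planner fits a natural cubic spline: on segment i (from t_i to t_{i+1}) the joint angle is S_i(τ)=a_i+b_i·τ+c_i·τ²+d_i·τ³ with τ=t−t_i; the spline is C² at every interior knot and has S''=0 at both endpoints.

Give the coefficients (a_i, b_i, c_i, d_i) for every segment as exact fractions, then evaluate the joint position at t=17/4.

Δ: Δ0=3/2, Δ1=1
row 1: diag=10, rhs=-3; c'=3/10, d'=-3/10
back: M1=-3/10
M: M0=0, M1=-3/10, M2=0
seg 0: a=-1, c=M0/2=0, d=(M1−M0)/(6·2)=-1/40, b=Δ0−h0·(2M0+M1)/6=8/5
seg 1: a=2, c=M1/2=-3/20, d=(M2−M1)/(6·3)=1/60, b=Δ1−h1·(2M1+M2)/6=13/10
t_q=17/4 → seg 1, τ=9/4; S=2+13/10·τ+-3/20·τ²+1/60·τ³=1115/256

  seg 0: a=-1 b=8/5 c=0 d=-1/40
  seg 1: a=2 b=13/10 c=-3/20 d=1/60
S(17/4) = 1115/256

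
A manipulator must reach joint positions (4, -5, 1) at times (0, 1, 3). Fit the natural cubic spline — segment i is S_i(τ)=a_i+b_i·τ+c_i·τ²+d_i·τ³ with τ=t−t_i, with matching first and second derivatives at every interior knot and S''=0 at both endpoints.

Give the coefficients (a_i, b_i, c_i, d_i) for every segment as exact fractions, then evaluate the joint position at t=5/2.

  seg 0: a=4 b=-11 c=0 d=2
  seg 1: a=-5 b=-5 c=6 d=-1
S(5/2) = -19/8

Δ: Δ0=-9, Δ1=3
row 1: diag=6, rhs=72; c'=1/3, d'=12
back: M1=12
M: M0=0, M1=12, M2=0
seg 0: a=4, c=M0/2=0, d=(M1−M0)/(6·1)=2, b=Δ0−h0·(2M0+M1)/6=-11
seg 1: a=-5, c=M1/2=6, d=(M2−M1)/(6·2)=-1, b=Δ1−h1·(2M1+M2)/6=-5
t_q=5/2 → seg 1, τ=3/2; S=-5+-5·τ+6·τ²+-1·τ³=-19/8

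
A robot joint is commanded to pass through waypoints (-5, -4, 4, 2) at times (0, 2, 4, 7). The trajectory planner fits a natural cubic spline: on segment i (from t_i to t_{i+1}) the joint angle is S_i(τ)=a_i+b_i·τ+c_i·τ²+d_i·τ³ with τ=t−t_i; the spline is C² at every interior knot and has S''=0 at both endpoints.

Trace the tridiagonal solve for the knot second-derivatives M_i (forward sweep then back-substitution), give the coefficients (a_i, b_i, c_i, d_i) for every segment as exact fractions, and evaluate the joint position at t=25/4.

  seg 0: a=-5 b=-2/3 c=0 d=7/24
  seg 1: a=-4 b=17/6 c=7/4 d=-7/12
  seg 2: a=4 b=17/6 c=-7/4 d=7/36
S(25/4) = 955/256

Δ: Δ0=1/2, Δ1=4, Δ2=-2/3
row 1: diag=8, rhs=21; c'=1/4, d'=21/8
row 2: denom=10−2·1/4=19/2; d'=(-28−2·21/8)/(19/2)=-7/2
back: M2=-7/2
back: M1=21/8−1/4·-7/2=7/2
M: M0=0, M1=7/2, M2=-7/2, M3=0
seg 0: a=-5, c=M0/2=0, d=(M1−M0)/(6·2)=7/24, b=Δ0−h0·(2M0+M1)/6=-2/3
seg 1: a=-4, c=M1/2=7/4, d=(M2−M1)/(6·2)=-7/12, b=Δ1−h1·(2M1+M2)/6=17/6
seg 2: a=4, c=M2/2=-7/4, d=(M3−M2)/(6·3)=7/36, b=Δ2−h2·(2M2+M3)/6=17/6
t_q=25/4 → seg 2, τ=9/4; S=4+17/6·τ+-7/4·τ²+7/36·τ³=955/256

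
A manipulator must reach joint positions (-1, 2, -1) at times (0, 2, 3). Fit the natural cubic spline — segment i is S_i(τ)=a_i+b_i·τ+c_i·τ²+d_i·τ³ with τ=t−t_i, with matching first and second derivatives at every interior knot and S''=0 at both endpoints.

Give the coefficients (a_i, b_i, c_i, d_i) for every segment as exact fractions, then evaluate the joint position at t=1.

  seg 0: a=-1 b=3 c=0 d=-3/8
  seg 1: a=2 b=-3/2 c=-9/4 d=3/4
S(1) = 13/8

Δ: Δ0=3/2, Δ1=-3
row 1: diag=6, rhs=-27; c'=1/6, d'=-9/2
back: M1=-9/2
M: M0=0, M1=-9/2, M2=0
seg 0: a=-1, c=M0/2=0, d=(M1−M0)/(6·2)=-3/8, b=Δ0−h0·(2M0+M1)/6=3
seg 1: a=2, c=M1/2=-9/4, d=(M2−M1)/(6·1)=3/4, b=Δ1−h1·(2M1+M2)/6=-3/2
t_q=1 → seg 0, τ=1; S=-1+3·τ+0·τ²+-3/8·τ³=13/8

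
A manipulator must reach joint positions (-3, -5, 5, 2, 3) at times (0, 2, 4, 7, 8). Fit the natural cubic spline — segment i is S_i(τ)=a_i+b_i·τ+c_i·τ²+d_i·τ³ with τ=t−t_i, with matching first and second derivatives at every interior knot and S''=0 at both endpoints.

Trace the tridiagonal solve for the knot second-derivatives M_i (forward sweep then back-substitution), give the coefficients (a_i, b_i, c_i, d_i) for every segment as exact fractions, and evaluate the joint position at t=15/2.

Δ: Δ0=-1, Δ1=5, Δ2=-1, Δ3=1
row 1: diag=8, rhs=36; c'=1/4, d'=9/2
row 2: denom=10−2·1/4=19/2; d'=(-36−2·9/2)/(19/2)=-90/19
row 3: denom=8−3·6/19=134/19; d'=(12−3·-90/19)/(134/19)=249/67
back: M3=249/67
back: M2=-90/19−6/19·249/67=-396/67
back: M1=9/2−1/4·-396/67=801/134
M: M0=0, M1=801/134, M2=-396/67, M3=249/67, M4=0
seg 0: a=-3, c=M0/2=0, d=(M1−M0)/(6·2)=267/536, b=Δ0−h0·(2M0+M1)/6=-401/134
seg 1: a=-5, c=M1/2=801/268, d=(M2−M1)/(6·2)=-531/536, b=Δ1−h1·(2M1+M2)/6=200/67
seg 2: a=5, c=M2/2=-198/67, d=(M3−M2)/(6·3)=215/402, b=Δ2−h2·(2M2+M3)/6=409/134
seg 3: a=2, c=M3/2=249/134, d=(M4−M3)/(6·1)=-83/134, b=Δ3−h3·(2M3+M4)/6=-16/67
t_q=15/2 → seg 3, τ=1/2; S=2+-16/67·τ+249/134·τ²+-83/134·τ³=2431/1072

  seg 0: a=-3 b=-401/134 c=0 d=267/536
  seg 1: a=-5 b=200/67 c=801/268 d=-531/536
  seg 2: a=5 b=409/134 c=-198/67 d=215/402
  seg 3: a=2 b=-16/67 c=249/134 d=-83/134
S(15/2) = 2431/1072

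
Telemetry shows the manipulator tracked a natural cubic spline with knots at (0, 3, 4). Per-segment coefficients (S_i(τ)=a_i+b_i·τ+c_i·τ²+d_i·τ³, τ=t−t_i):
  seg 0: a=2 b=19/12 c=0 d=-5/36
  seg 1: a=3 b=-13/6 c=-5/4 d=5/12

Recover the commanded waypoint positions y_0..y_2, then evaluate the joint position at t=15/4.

y_0 = S_0(0) = a_0 = 2
y_1 = S_1(0) = a_1 = 3
y_2 = S_1(1) = 0
t_q=15/4 is in segment 1 (τ=3/4); S_1(τ)=217/256

y_0=2 y_1=3 y_2=0
S(15/4) = 217/256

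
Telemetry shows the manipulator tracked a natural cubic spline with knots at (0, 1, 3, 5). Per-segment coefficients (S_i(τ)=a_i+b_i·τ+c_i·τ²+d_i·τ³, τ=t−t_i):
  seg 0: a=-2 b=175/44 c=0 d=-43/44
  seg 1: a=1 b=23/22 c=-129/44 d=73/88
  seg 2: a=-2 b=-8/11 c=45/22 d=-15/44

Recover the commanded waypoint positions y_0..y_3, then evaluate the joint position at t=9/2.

y_0=-2 y_1=1 y_2=-2 y_3=2
S(9/2) = 127/352

y_0 = S_0(0) = a_0 = -2
y_1 = S_1(0) = a_1 = 1
y_2 = S_2(0) = a_2 = -2
y_3 = S_2(2) = 2
t_q=9/2 is in segment 2 (τ=3/2); S_2(τ)=127/352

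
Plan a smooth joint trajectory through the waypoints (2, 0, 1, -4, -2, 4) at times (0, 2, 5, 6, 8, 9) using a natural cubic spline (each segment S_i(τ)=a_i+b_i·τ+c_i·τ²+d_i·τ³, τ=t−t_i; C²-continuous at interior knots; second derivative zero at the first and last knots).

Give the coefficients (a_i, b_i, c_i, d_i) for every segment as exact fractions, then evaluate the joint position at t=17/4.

Δ: Δ0=-1, Δ1=1/3, Δ2=-5, Δ3=1, Δ4=6
row 1: diag=10, rhs=8; c'=3/10, d'=4/5
row 2: denom=8−3·3/10=71/10; d'=(-32−3·4/5)/(71/10)=-344/71
row 3: denom=6−1·10/71=416/71; d'=(36−1·-344/71)/(416/71)=725/104
row 4: denom=6−2·71/208=553/104; d'=(30−2·725/104)/(553/104)=1670/553
back: M4=1670/553
back: M3=725/104−71/208·1670/553=3285/553
back: M2=-344/71−10/71·3285/553=-3142/553
back: M1=4/5−3/10·-3142/553=1385/553
M: M0=0, M1=1385/553, M2=-3142/553, M3=3285/553, M4=1670/553, M5=0
seg 0: a=2, c=M0/2=0, d=(M1−M0)/(6·2)=1385/6636, b=Δ0−h0·(2M0+M1)/6=-3044/1659
seg 1: a=0, c=M1/2=1385/1106, d=(M2−M1)/(6·3)=-503/1106, b=Δ1−h1·(2M1+M2)/6=1111/1659
seg 2: a=1, c=M2/2=-1571/553, d=(M3−M2)/(6·1)=6427/3318, b=Δ2−h2·(2M2+M3)/6=-13591/3318
seg 3: a=-4, c=M3/2=3285/1106, d=(M4−M3)/(6·2)=-1615/6636, b=Δ3−h3·(2M3+M4)/6=-6581/1659
seg 4: a=-2, c=M4/2=835/553, d=(M5−M4)/(6·1)=-835/1659, b=Δ4−h4·(2M4+M5)/6=8284/1659
t_q=17/4 → seg 1, τ=9/4; S=0+1111/1659·τ+1385/1106·τ²+-503/1106·τ³=188709/70784

  seg 0: a=2 b=-3044/1659 c=0 d=1385/6636
  seg 1: a=0 b=1111/1659 c=1385/1106 d=-503/1106
  seg 2: a=1 b=-13591/3318 c=-1571/553 d=6427/3318
  seg 3: a=-4 b=-6581/1659 c=3285/1106 d=-1615/6636
  seg 4: a=-2 b=8284/1659 c=835/553 d=-835/1659
S(17/4) = 188709/70784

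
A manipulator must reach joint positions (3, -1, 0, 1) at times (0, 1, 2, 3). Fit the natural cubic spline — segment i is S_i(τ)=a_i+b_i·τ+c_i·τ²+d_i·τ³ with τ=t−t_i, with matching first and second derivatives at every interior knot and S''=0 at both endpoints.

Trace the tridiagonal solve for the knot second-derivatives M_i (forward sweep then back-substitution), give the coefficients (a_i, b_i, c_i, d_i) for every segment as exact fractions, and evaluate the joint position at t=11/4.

Δ: Δ0=-4, Δ1=1, Δ2=1
row 1: diag=4, rhs=30; c'=1/4, d'=15/2
row 2: denom=4−1·1/4=15/4; d'=(0−1·15/2)/(15/4)=-2
back: M2=-2
back: M1=15/2−1/4·-2=8
M: M0=0, M1=8, M2=-2, M3=0
seg 0: a=3, c=M0/2=0, d=(M1−M0)/(6·1)=4/3, b=Δ0−h0·(2M0+M1)/6=-16/3
seg 1: a=-1, c=M1/2=4, d=(M2−M1)/(6·1)=-5/3, b=Δ1−h1·(2M1+M2)/6=-4/3
seg 2: a=0, c=M2/2=-1, d=(M3−M2)/(6·1)=1/3, b=Δ2−h2·(2M2+M3)/6=5/3
t_q=11/4 → seg 2, τ=3/4; S=0+5/3·τ+-1·τ²+1/3·τ³=53/64

  seg 0: a=3 b=-16/3 c=0 d=4/3
  seg 1: a=-1 b=-4/3 c=4 d=-5/3
  seg 2: a=0 b=5/3 c=-1 d=1/3
S(11/4) = 53/64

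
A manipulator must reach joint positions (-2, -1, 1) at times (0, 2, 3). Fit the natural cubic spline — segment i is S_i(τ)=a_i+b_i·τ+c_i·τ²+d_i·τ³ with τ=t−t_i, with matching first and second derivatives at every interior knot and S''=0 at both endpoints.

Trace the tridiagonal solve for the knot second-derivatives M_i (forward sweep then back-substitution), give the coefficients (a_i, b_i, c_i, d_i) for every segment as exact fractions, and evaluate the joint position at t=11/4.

  seg 0: a=-2 b=0 c=0 d=1/8
  seg 1: a=-1 b=3/2 c=3/4 d=-1/4
S(11/4) = 113/256

Δ: Δ0=1/2, Δ1=2
row 1: diag=6, rhs=9; c'=1/6, d'=3/2
back: M1=3/2
M: M0=0, M1=3/2, M2=0
seg 0: a=-2, c=M0/2=0, d=(M1−M0)/(6·2)=1/8, b=Δ0−h0·(2M0+M1)/6=0
seg 1: a=-1, c=M1/2=3/4, d=(M2−M1)/(6·1)=-1/4, b=Δ1−h1·(2M1+M2)/6=3/2
t_q=11/4 → seg 1, τ=3/4; S=-1+3/2·τ+3/4·τ²+-1/4·τ³=113/256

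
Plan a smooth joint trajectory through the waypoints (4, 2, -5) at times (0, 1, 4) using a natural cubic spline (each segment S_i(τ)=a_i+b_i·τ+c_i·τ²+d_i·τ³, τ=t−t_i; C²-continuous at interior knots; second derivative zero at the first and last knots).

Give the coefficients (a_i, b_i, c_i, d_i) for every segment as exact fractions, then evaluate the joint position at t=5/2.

Δ: Δ0=-2, Δ1=-7/3
row 1: diag=8, rhs=-2; c'=3/8, d'=-1/4
back: M1=-1/4
M: M0=0, M1=-1/4, M2=0
seg 0: a=4, c=M0/2=0, d=(M1−M0)/(6·1)=-1/24, b=Δ0−h0·(2M0+M1)/6=-47/24
seg 1: a=2, c=M1/2=-1/8, d=(M2−M1)/(6·3)=1/72, b=Δ1−h1·(2M1+M2)/6=-25/12
t_q=5/2 → seg 1, τ=3/2; S=2+-25/12·τ+-1/8·τ²+1/72·τ³=-87/64

  seg 0: a=4 b=-47/24 c=0 d=-1/24
  seg 1: a=2 b=-25/12 c=-1/8 d=1/72
S(5/2) = -87/64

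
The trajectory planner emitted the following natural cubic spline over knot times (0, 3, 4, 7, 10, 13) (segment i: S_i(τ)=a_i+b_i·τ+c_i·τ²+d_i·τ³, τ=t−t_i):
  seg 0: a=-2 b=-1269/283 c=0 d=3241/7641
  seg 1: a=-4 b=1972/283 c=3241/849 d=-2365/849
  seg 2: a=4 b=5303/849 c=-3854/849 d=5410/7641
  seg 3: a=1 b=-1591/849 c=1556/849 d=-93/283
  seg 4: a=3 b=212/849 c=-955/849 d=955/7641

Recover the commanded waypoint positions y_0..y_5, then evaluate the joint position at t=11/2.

y_0=-2 y_1=-4 y_2=4 y_3=1 y_4=3 y_5=-3
S(11/2) = 6277/1132

y_0 = S_0(0) = a_0 = -2
y_1 = S_1(0) = a_1 = -4
y_2 = S_2(0) = a_2 = 4
y_3 = S_3(0) = a_3 = 1
y_4 = S_4(0) = a_4 = 3
y_5 = S_4(3) = -3
t_q=11/2 is in segment 2 (τ=3/2); S_2(τ)=6277/1132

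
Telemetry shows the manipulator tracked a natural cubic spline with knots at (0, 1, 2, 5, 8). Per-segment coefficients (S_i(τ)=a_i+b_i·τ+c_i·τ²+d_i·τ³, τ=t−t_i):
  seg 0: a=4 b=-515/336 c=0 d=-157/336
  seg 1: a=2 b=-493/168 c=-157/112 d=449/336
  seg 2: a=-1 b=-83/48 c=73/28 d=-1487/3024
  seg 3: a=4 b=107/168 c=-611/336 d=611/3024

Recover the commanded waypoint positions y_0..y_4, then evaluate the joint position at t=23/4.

y_0 = S_0(0) = a_0 = 4
y_1 = S_1(0) = a_1 = 2
y_2 = S_2(0) = a_2 = -1
y_3 = S_3(0) = a_3 = 4
y_4 = S_3(3) = -5
t_q=23/4 is in segment 3 (τ=3/4); S_3(τ)=3625/1024

y_0=4 y_1=2 y_2=-1 y_3=4 y_4=-5
S(23/4) = 3625/1024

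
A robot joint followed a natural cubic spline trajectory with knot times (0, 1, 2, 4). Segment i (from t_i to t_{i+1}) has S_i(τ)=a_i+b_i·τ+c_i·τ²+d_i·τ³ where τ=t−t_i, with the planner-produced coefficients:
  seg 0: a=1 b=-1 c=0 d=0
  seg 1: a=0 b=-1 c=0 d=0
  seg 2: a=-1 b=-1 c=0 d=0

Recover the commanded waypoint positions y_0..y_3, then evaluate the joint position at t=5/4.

y_0=1 y_1=0 y_2=-1 y_3=-3
S(5/4) = -1/4

y_0 = S_0(0) = a_0 = 1
y_1 = S_1(0) = a_1 = 0
y_2 = S_2(0) = a_2 = -1
y_3 = S_2(2) = -3
t_q=5/4 is in segment 1 (τ=1/4); S_1(τ)=-1/4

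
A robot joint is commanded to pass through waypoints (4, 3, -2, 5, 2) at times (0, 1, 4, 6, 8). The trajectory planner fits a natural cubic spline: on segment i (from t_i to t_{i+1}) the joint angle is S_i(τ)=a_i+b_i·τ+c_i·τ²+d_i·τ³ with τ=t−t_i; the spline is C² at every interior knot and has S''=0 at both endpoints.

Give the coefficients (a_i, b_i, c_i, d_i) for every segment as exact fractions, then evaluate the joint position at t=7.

  seg 0: a=4 b=-497/804 c=0 d=-307/804
  seg 1: a=3 b=-709/402 c=-307/268 d=947/2412
  seg 2: a=-2 b=1579/804 c=160/67 d=-2605/3216
  seg 3: a=5 b=361/201 c=-1325/536 d=1325/3216
S(7) = 5077/1072

Δ: Δ0=-1, Δ1=-5/3, Δ2=7/2, Δ3=-3/2
row 1: diag=8, rhs=-4; c'=3/8, d'=-1/2
row 2: denom=10−3·3/8=71/8; d'=(31−3·-1/2)/(71/8)=260/71
row 3: denom=8−2·16/71=536/71; d'=(-30−2·260/71)/(536/71)=-1325/268
back: M3=-1325/268
back: M2=260/71−16/71·-1325/268=320/67
back: M1=-1/2−3/8·320/67=-307/134
M: M0=0, M1=-307/134, M2=320/67, M3=-1325/268, M4=0
seg 0: a=4, c=M0/2=0, d=(M1−M0)/(6·1)=-307/804, b=Δ0−h0·(2M0+M1)/6=-497/804
seg 1: a=3, c=M1/2=-307/268, d=(M2−M1)/(6·3)=947/2412, b=Δ1−h1·(2M1+M2)/6=-709/402
seg 2: a=-2, c=M2/2=160/67, d=(M3−M2)/(6·2)=-2605/3216, b=Δ2−h2·(2M2+M3)/6=1579/804
seg 3: a=5, c=M3/2=-1325/536, d=(M4−M3)/(6·2)=1325/3216, b=Δ3−h3·(2M3+M4)/6=361/201
t_q=7 → seg 3, τ=1; S=5+361/201·τ+-1325/536·τ²+1325/3216·τ³=5077/1072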